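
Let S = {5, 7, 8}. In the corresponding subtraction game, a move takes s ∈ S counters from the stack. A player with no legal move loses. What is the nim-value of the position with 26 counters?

0

n :  0  1  2  3  4  5  6  7  8  9 10 11 12 13 14 15 16 17 18 19 20 21 22 23 24 25 26
G :  0  0  0  0  0  1  1  1  1  1  2  2  2  0  0  0  0  0  1  1  1  1  1  2  2  2  0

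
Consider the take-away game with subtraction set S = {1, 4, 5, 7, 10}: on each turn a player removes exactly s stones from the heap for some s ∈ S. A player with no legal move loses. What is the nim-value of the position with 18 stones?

G(0) = 0
G(1) = mex{0} = 1
G(2) = mex{1} = 0
G(3) = mex{0} = 1
G(4) = mex{1,0} = 2
G(5) = mex{2,1,0} = 3
G(6) = mex{3,0,1} = 2
G(7) = mex{2,1,0,0} = 3
G(8) = mex{3,2,1,1} = 0
G(9) = mex{0,3,2,0} = 1
G(10) = mex{1,2,3,1,0} = 4
G(11) = mex{4,3,2,2,1} = 0
G(12) = mex{0,0,3,3,0} = 1
G(13) = mex{1,1,0,2,1} = 3
G(14) = mex{3,4,1,3,2} = 0
G(15) = mex{0,0,4,0,3} = 1
G(16) = mex{1,1,0,1,2} = 3
G(17) = mex{3,3,1,4,3} = 0
G(18) = mex{0,0,3,0,0} = 1

1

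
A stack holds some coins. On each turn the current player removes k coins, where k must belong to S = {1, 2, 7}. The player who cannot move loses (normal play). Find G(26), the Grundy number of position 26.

2

n :  0  1  2  3  4  5  6  7  8  9 10 11 12 13 14 15 16 17 18 19 20 21 22 23 24 25 26
G :  0  1  2  0  1  2  0  1  2  0  1  2  0  1  2  0  1  2  0  1  2  0  1  2  0  1  2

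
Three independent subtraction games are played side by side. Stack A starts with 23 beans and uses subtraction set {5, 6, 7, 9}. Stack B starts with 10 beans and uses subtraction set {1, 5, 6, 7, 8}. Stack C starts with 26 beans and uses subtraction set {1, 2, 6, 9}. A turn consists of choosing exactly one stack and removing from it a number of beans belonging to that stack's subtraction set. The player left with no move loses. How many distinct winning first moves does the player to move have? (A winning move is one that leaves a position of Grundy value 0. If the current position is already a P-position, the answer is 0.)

6

Stack A, S = {5, 6, 7, 9}:
G(0) = 0
G(1) = mex{} = 0
G(2) = mex{} = 0
G(3) = mex{} = 0
G(4) = mex{} = 0
G(5) = mex{0} = 1
G(6) = mex{0,0} = 1
G(7) = mex{0,0,0} = 1
G(8) = mex{0,0,0} = 1
G(9) = mex{0,0,0,0} = 1
G(10) = mex{1,0,0,0} = 2
G(11) = mex{1,1,0,0} = 2
G(12) = mex{1,1,1,0} = 2
G(13) = mex{1,1,1,0} = 2
G(14) = mex{1,1,1,1} = 0
G(15) = mex{2,1,1,1} = 0
G(16) = mex{2,2,1,1} = 0
G(17) = mex{2,2,2,1} = 0
G(18) = mex{2,2,2,1} = 0
G(19) = mex{0,2,2,2} = 1
G(20) = mex{0,0,2,2} = 1
G(21) = mex{0,0,0,2} = 1
G(22) = mex{0,0,0,2} = 1
G(23) = mex{0,0,0,0} = 1
G_A(23) = 1.
Stack B, S = {1, 5, 6, 7, 8}:
G(0) = 0
G(1) = mex{0} = 1
G(2) = mex{1} = 0
G(3) = mex{0} = 1
G(4) = mex{1} = 0
G(5) = mex{0,0} = 1
G(6) = mex{1,1,0} = 2
G(7) = mex{2,0,1,0} = 3
G(8) = mex{3,1,0,1,0} = 2
G(9) = mex{2,0,1,0,1} = 3
G(10) = mex{3,1,0,1,0} = 2
G_B(10) = 2.
Stack C, S = {1, 2, 6, 9}:
n :  0  1  2  3  4  5  6  7  8  9 10 11 12 13 14 15 16 17 18 19 20 21 22 23 24 25 26
G :  0  1  2  0  1  2  3  0  1  2  0  1  2  3  0  1  2  0  1  2  3  0  1  2  0  1  2
G_C(26) = 2.
Combined Grundy value = 1 ⊕ 2 ⊕ 2 = 1.
A winning move leaves total XOR = 0, i.e. changes one component's Grundy value g to g ⊕ X where X is the current total.
Stack A: need g' = 1⊕1 = 0. Options: 23−5→G=0, 23−6→G=0, 23−7→G=0, 23−9→G=0. Hits: 4.
Stack B: need g' = 2⊕1 = 3. Options: 10−1→G=3, 10−5→G=1, 10−6→G=0, 10−7→G=1, 10−8→G=0. Hits: 1.
Stack C: need g' = 2⊕1 = 3. Options: 26−1→G=1, 26−2→G=0, 26−6→G=3, 26−9→G=0. Hits: 1.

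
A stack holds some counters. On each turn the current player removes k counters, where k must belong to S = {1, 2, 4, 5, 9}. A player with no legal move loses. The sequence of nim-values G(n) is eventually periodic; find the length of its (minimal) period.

13

n :  0  1  2  3  4  5  6  7  8  9 10 11 12 13 14 15 16 17 18 19 20 21 22 23 24 25 26 27
G :  0  1  2  0  1  2  0  1  2  3  4  5  3  0  1  2  0  1  2  0  1  2  3  4  5  3  0  1
G(n+13) = G(n) holds for n = 0,…,8 (a full window of length max(S) = 9), so the sequence is purely periodic with period 13.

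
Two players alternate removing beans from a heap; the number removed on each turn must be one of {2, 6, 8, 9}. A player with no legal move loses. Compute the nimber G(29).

3

G(0) = 0
G(1) = mex{} = 0
G(2) = mex{0} = 1
G(3) = mex{0} = 1
G(4) = mex{1} = 0
G(5) = mex{1} = 0
G(6) = mex{0,0} = 1
G(7) = mex{0,0} = 1
G(8) = mex{1,1,0} = 2
G(9) = mex{1,1,0,0} = 2
G(10) = mex{2,0,1,0} = 3
G(11) = mex{2,0,1,1} = 3
G(12) = mex{3,1,0,1} = 2
G(13) = mex{3,1,0,0} = 2
G(14) = mex{2,2,1,0} = 3
G(15) = mex{2,2,1,1} = 0
G(16) = mex{3,3,2,1} = 0
G(17) = mex{0,3,2,2} = 1
G(18) = mex{0,2,3,2} = 1
G(19) = mex{1,2,3,3} = 0
G(20) = mex{1,3,2,3} = 0
G(21) = mex{0,0,2,2} = 1
G(22) = mex{0,0,3,2} = 1
G(23) = mex{1,1,0,3} = 2
G(24) = mex{1,1,0,0} = 2
G(25) = mex{2,0,1,0} = 3
G(26) = mex{2,0,1,1} = 3
G(27) = mex{3,1,0,1} = 2
G(28) = mex{3,1,0,0} = 2
G(29) = mex{2,2,1,0} = 3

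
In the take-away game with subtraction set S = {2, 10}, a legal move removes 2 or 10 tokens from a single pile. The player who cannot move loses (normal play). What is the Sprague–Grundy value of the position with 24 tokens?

0

G(0) = 0
G(1) = mex{} = 0
G(2) = mex{0} = 1
G(3) = mex{0} = 1
G(4) = mex{1} = 0
G(5) = mex{1} = 0
G(6) = mex{0} = 1
G(7) = mex{0} = 1
G(8) = mex{1} = 0
G(9) = mex{1} = 0
G(10) = mex{0,0} = 1
G(11) = mex{0,0} = 1
G(12) = mex{1,1} = 0
G(13) = mex{1,1} = 0
G(14) = mex{0,0} = 1
G(15) = mex{0,0} = 1
G(16) = mex{1,1} = 0
G(17) = mex{1,1} = 0
G(18) = mex{0,0} = 1
G(19) = mex{0,0} = 1
G(20) = mex{1,1} = 0
G(21) = mex{1,1} = 0
G(22) = mex{0,0} = 1
G(23) = mex{0,0} = 1
G(24) = mex{1,1} = 0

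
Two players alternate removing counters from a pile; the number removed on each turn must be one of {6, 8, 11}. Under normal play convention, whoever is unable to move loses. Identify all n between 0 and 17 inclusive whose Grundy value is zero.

G(0) = 0
G(1) = mex{} = 0
G(2) = mex{} = 0
G(3) = mex{} = 0
G(4) = mex{} = 0
G(5) = mex{} = 0
G(6) = mex{0} = 1
G(7) = mex{0} = 1
G(8) = mex{0,0} = 1
G(9) = mex{0,0} = 1
G(10) = mex{0,0} = 1
G(11) = mex{0,0,0} = 1
G(12) = mex{1,0,0} = 2
G(13) = mex{1,0,0} = 2
G(14) = mex{1,1,0} = 2
G(15) = mex{1,1,0} = 2
G(16) = mex{1,1,0} = 2
G(17) = mex{1,1,1} = 0
P-positions are exactly the n with G(n) = 0.

0, 1, 2, 3, 4, 5, 17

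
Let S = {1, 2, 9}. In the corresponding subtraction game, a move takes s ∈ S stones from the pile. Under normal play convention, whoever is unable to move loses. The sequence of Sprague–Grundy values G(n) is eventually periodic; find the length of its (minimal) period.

10

n :  0  1  2  3  4  5  6  7  8  9 10 11 12 13 14 15 16 17 18 19 20 21
G :  0  1  2  0  1  2  0  1  2  3  0  1  2  0  1  2  0  1  2  3  0  1
G(n+10) = G(n) holds for n = 0,…,8 (a full window of length max(S) = 9), so the sequence is purely periodic with period 10.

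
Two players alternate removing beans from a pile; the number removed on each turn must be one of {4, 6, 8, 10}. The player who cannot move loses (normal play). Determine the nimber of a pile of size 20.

G(0) = 0
G(1) = mex{} = 0
G(2) = mex{} = 0
G(3) = mex{} = 0
G(4) = mex{0} = 1
G(5) = mex{0} = 1
G(6) = mex{0,0} = 1
G(7) = mex{0,0} = 1
G(8) = mex{1,0,0} = 2
G(9) = mex{1,0,0} = 2
G(10) = mex{1,1,0,0} = 2
G(11) = mex{1,1,0,0} = 2
G(12) = mex{2,1,1,0} = 3
G(13) = mex{2,1,1,0} = 3
G(14) = mex{2,2,1,1} = 0
G(15) = mex{2,2,1,1} = 0
G(16) = mex{3,2,2,1} = 0
G(17) = mex{3,2,2,1} = 0
G(18) = mex{0,3,2,2} = 1
G(19) = mex{0,3,2,2} = 1
G(20) = mex{0,0,3,2} = 1

1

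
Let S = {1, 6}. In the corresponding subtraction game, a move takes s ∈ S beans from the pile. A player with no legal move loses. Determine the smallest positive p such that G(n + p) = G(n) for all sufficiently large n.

7

G(0) = 0
G(1) = mex{0} = 1
G(2) = mex{1} = 0
G(3) = mex{0} = 1
G(4) = mex{1} = 0
G(5) = mex{0} = 1
G(6) = mex{1,0} = 2
G(7) = mex{2,1} = 0
G(8) = mex{0,0} = 1
G(9) = mex{1,1} = 0
G(10) = mex{0,0} = 1
G(11) = mex{1,1} = 0
G(12) = mex{0,2} = 1
G(13) = mex{1,0} = 2
G(14) = mex{2,1} = 0
G(15) = mex{0,0} = 1
G(n+7) = G(n) holds for n = 0,…,5 (a full window of length max(S) = 6), so the sequence is purely periodic with period 7.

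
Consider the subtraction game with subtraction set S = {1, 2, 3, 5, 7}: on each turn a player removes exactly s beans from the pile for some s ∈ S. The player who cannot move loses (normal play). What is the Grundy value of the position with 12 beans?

0

G(0) = 0
G(1) = mex{0} = 1
G(2) = mex{1,0} = 2
G(3) = mex{2,1,0} = 3
G(4) = mex{3,2,1} = 0
G(5) = mex{0,3,2,0} = 1
G(6) = mex{1,0,3,1} = 2
G(7) = mex{2,1,0,2,0} = 3
G(8) = mex{3,2,1,3,1} = 0
G(9) = mex{0,3,2,0,2} = 1
G(10) = mex{1,0,3,1,3} = 2
G(11) = mex{2,1,0,2,0} = 3
G(12) = mex{3,2,1,3,1} = 0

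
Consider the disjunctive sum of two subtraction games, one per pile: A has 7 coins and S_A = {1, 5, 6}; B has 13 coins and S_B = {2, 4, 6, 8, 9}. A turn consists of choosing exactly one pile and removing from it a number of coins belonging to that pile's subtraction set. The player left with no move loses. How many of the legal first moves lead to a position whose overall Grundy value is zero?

Pile A, S = {1, 5, 6}:
G(0) = 0
G(1) = mex{0} = 1
G(2) = mex{1} = 0
G(3) = mex{0} = 1
G(4) = mex{1} = 0
G(5) = mex{0,0} = 1
G(6) = mex{1,1,0} = 2
G(7) = mex{2,0,1} = 3
G_A(7) = 3.
Pile B, S = {2, 4, 6, 8, 9}:
G(0) = 0
G(1) = mex{} = 0
G(2) = mex{0} = 1
G(3) = mex{0} = 1
G(4) = mex{1,0} = 2
G(5) = mex{1,0} = 2
G(6) = mex{2,1,0} = 3
G(7) = mex{2,1,0} = 3
G(8) = mex{3,2,1,0} = 4
G(9) = mex{3,2,1,0,0} = 4
G(10) = mex{4,3,2,1,0} = 5
G(11) = mex{4,3,2,1,1} = 0
G(12) = mex{5,4,3,2,1} = 0
G(13) = mex{0,4,3,2,2} = 1
G_B(13) = 1.
Combined Grundy value = 3 ⊕ 1 = 2.
A winning move leaves total XOR = 0, i.e. changes one component's Grundy value g to g ⊕ X where X is the current total.
Pile A: need g' = 3⊕2 = 1. Options: 7−1→G=2, 7−5→G=0, 7−6→G=1. Hits: 1.
Pile B: need g' = 1⊕2 = 3. Options: 13−2→G=0, 13−4→G=4, 13−6→G=3, 13−8→G=2, 13−9→G=2. Hits: 1.

2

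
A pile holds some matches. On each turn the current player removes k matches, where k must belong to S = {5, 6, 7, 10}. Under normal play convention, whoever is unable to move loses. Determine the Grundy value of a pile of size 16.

n :  0  1  2  3  4  5  6  7  8  9 10 11 12 13 14 15 16
G :  0  0  0  0  0  1  1  1  1  1  2  2  2  2  2  0  0

0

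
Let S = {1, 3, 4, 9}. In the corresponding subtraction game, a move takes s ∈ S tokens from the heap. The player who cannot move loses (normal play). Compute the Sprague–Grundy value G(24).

0

G(0) = 0
G(1) = mex{0} = 1
G(2) = mex{1} = 0
G(3) = mex{0,0} = 1
G(4) = mex{1,1,0} = 2
G(5) = mex{2,0,1} = 3
G(6) = mex{3,1,0} = 2
G(7) = mex{2,2,1} = 0
G(8) = mex{0,3,2} = 1
G(9) = mex{1,2,3,0} = 4
G(10) = mex{4,0,2,1} = 3
G(11) = mex{3,1,0,0} = 2
G(12) = mex{2,4,1,1} = 0
G(13) = mex{0,3,4,2} = 1
G(14) = mex{1,2,3,3} = 0
G(15) = mex{0,0,2,2} = 1
G(16) = mex{1,1,0,0} = 2
G(17) = mex{2,0,1,1} = 3
G(18) = mex{3,1,0,4} = 2
G(19) = mex{2,2,1,3} = 0
G(20) = mex{0,3,2,2} = 1
G(21) = mex{1,2,3,0} = 4
G(22) = mex{4,0,2,1} = 3
G(23) = mex{3,1,0,0} = 2
G(24) = mex{2,4,1,1} = 0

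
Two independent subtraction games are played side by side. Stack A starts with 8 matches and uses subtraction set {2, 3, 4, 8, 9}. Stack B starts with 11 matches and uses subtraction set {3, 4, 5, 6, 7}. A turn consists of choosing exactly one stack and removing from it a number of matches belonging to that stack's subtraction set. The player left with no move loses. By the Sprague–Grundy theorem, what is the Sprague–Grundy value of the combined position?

Stack A, S = {2, 3, 4, 8, 9}:
G(0) = 0
G(1) = mex{} = 0
G(2) = mex{0} = 1
G(3) = mex{0,0} = 1
G(4) = mex{1,0,0} = 2
G(5) = mex{1,1,0} = 2
G(6) = mex{2,1,1} = 0
G(7) = mex{2,2,1} = 0
G(8) = mex{0,2,2,0} = 1
G_A(8) = 1.
Stack B, S = {3, 4, 5, 6, 7}:
n :  0  1  2  3  4  5  6  7  8  9 10 11
G :  0  0  0  1  1  1  2  2  2  3  0  0
G_B(11) = 0.
Combined Grundy value = 1 ⊕ 0 = 1.

1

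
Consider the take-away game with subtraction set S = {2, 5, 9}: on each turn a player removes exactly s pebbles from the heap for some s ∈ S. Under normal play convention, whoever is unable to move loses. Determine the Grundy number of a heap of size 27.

1

G(0) = 0
G(1) = mex{} = 0
G(2) = mex{0} = 1
G(3) = mex{0} = 1
G(4) = mex{1} = 0
G(5) = mex{1,0} = 2
G(6) = mex{0,0} = 1
G(7) = mex{2,1} = 0
G(8) = mex{1,1} = 0
G(9) = mex{0,0,0} = 1
G(10) = mex{0,2,0} = 1
G(11) = mex{1,1,1} = 0
G(12) = mex{1,0,1} = 2
G(13) = mex{0,0,0} = 1
G(14) = mex{2,1,2} = 0
G(15) = mex{1,1,1} = 0
G(16) = mex{0,0,0} = 1
G(17) = mex{0,2,0} = 1
G(18) = mex{1,1,1} = 0
G(19) = mex{1,0,1} = 2
G(20) = mex{0,0,0} = 1
G(21) = mex{2,1,2} = 0
G(22) = mex{1,1,1} = 0
G(23) = mex{0,0,0} = 1
G(24) = mex{0,2,0} = 1
G(25) = mex{1,1,1} = 0
G(26) = mex{1,0,1} = 2
G(27) = mex{0,0,0} = 1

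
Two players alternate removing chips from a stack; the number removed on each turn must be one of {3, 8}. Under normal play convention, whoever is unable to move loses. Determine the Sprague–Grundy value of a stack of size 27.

1

G(0) = 0
G(1) = mex{} = 0
G(2) = mex{} = 0
G(3) = mex{0} = 1
G(4) = mex{0} = 1
G(5) = mex{0} = 1
G(6) = mex{1} = 0
G(7) = mex{1} = 0
G(8) = mex{1,0} = 2
G(9) = mex{0,0} = 1
G(10) = mex{0,0} = 1
G(11) = mex{2,1} = 0
G(12) = mex{1,1} = 0
G(13) = mex{1,1} = 0
G(14) = mex{0,0} = 1
G(15) = mex{0,0} = 1
G(16) = mex{0,2} = 1
G(17) = mex{1,1} = 0
G(18) = mex{1,1} = 0
G(19) = mex{1,0} = 2
G(20) = mex{0,0} = 1
G(21) = mex{0,0} = 1
G(22) = mex{2,1} = 0
G(23) = mex{1,1} = 0
G(24) = mex{1,1} = 0
G(25) = mex{0,0} = 1
G(26) = mex{0,0} = 1
G(27) = mex{0,2} = 1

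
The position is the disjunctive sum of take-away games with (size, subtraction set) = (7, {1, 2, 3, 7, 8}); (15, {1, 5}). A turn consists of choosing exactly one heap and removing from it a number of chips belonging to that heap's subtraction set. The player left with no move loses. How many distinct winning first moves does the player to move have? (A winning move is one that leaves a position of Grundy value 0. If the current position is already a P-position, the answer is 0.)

Heap A, S = {1, 2, 3, 7, 8}:
n : 0 1 2 3 4 5 6 7
G : 0 1 2 3 0 1 2 3
G_A(7) = 3.
Heap B, S = {1, 5}:
G(0) = 0
G(1) = mex{0} = 1
G(2) = mex{1} = 0
G(3) = mex{0} = 1
G(4) = mex{1} = 0
G(5) = mex{0,0} = 1
G(6) = mex{1,1} = 0
G(7) = mex{0,0} = 1
G(8) = mex{1,1} = 0
G(9) = mex{0,0} = 1
G(10) = mex{1,1} = 0
G(11) = mex{0,0} = 1
G(12) = mex{1,1} = 0
G(13) = mex{0,0} = 1
G(14) = mex{1,1} = 0
G(15) = mex{0,0} = 1
G_B(15) = 1.
Combined Grundy value = 3 ⊕ 1 = 2.
A winning move leaves total XOR = 0, i.e. changes one component's Grundy value g to g ⊕ X where X is the current total.
Heap A: need g' = 3⊕2 = 1. Options: 7−1→G=2, 7−2→G=1, 7−3→G=0, 7−7→G=0. Hits: 1.
Heap B: need g' = 1⊕2 = 3. Options: 15−1→G=0, 15−5→G=0. Hits: 0.

1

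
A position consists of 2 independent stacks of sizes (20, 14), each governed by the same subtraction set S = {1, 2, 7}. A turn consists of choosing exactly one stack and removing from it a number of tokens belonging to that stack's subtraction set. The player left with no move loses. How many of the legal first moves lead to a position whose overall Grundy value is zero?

All stacks use S = {1, 2, 7}:
G(0) = 0
G(1) = mex{0} = 1
G(2) = mex{1,0} = 2
G(3) = mex{2,1} = 0
G(4) = mex{0,2} = 1
G(5) = mex{1,0} = 2
G(6) = mex{2,1} = 0
G(7) = mex{0,2,0} = 1
G(8) = mex{1,0,1} = 2
G(9) = mex{2,1,2} = 0
G(10) = mex{0,2,0} = 1
G(11) = mex{1,0,1} = 2
G(12) = mex{2,1,2} = 0
G(13) = mex{0,2,0} = 1
G(14) = mex{1,0,1} = 2
G(15) = mex{2,1,2} = 0
G(16) = mex{0,2,0} = 1
G(17) = mex{1,0,1} = 2
G(18) = mex{2,1,2} = 0
G(19) = mex{0,2,0} = 1
G(20) = mex{1,0,1} = 2
Stack A: G(20) = 2.
Stack B: G(14) = 2.
Combined Grundy value = 2 ⊕ 2 = 0.
A winning move leaves total XOR = 0, i.e. changes one component's Grundy value g to g ⊕ X where X is the current total.
Stack A: target g' = 2⊕0 = 2, but every legal move changes the Grundy value (mex property), so 0 moves.
Stack B: target g' = 2⊕0 = 2, but every legal move changes the Grundy value (mex property), so 0 moves.

0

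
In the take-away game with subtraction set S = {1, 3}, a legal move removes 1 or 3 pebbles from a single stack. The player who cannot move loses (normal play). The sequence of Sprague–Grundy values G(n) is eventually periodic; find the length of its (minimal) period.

G(0) = 0
G(1) = mex{0} = 1
G(2) = mex{1} = 0
G(3) = mex{0,0} = 1
G(4) = mex{1,1} = 0
G(5) = mex{0,0} = 1
G(6) = mex{1,1} = 0
G(7) = mex{0,0} = 1
G(8) = mex{1,1} = 0
G(9) = mex{0,0} = 1
G(10) = mex{1,1} = 0
G(11) = mex{0,0} = 1
G(12) = mex{1,1} = 0
G(13) = mex{0,0} = 1
G(14) = mex{1,1} = 0
G(n+2) = G(n) holds for n = 0,…,2 (a full window of length max(S) = 3), so the sequence is purely periodic with period 2.

2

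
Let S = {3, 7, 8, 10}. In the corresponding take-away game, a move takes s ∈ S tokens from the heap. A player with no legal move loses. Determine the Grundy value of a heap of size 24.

n :  0  1  2  3  4  5  6  7  8  9 10 11 12 13 14 15 16 17 18 19 20 21 22 23 24
G :  0  0  0  1  1  1  0  2  2  1  3  3  2  2  4  0  3  0  1  0  1  0  1  4  1

1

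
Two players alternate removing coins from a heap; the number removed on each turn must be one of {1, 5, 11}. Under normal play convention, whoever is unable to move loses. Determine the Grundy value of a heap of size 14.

0

G(0) = 0
G(1) = mex{0} = 1
G(2) = mex{1} = 0
G(3) = mex{0} = 1
G(4) = mex{1} = 0
G(5) = mex{0,0} = 1
G(6) = mex{1,1} = 0
G(7) = mex{0,0} = 1
G(8) = mex{1,1} = 0
G(9) = mex{0,0} = 1
G(10) = mex{1,1} = 0
G(11) = mex{0,0,0} = 1
G(12) = mex{1,1,1} = 0
G(13) = mex{0,0,0} = 1
G(14) = mex{1,1,1} = 0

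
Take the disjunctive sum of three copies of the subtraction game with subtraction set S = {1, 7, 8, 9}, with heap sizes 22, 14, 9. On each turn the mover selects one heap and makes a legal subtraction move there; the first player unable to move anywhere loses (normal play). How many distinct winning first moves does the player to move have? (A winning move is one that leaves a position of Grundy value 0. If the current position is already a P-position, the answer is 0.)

3

All heaps use S = {1, 7, 8, 9}:
G(0) = 0
G(1) = mex{0} = 1
G(2) = mex{1} = 0
G(3) = mex{0} = 1
G(4) = mex{1} = 0
G(5) = mex{0} = 1
G(6) = mex{1} = 0
G(7) = mex{0,0} = 1
G(8) = mex{1,1,0} = 2
G(9) = mex{2,0,1,0} = 3
G(10) = mex{3,1,0,1} = 2
G(11) = mex{2,0,1,0} = 3
G(12) = mex{3,1,0,1} = 2
G(13) = mex{2,0,1,0} = 3
G(14) = mex{3,1,0,1} = 2
G(15) = mex{2,2,1,0} = 3
G(16) = mex{3,3,2,1} = 0
G(17) = mex{0,2,3,2} = 1
G(18) = mex{1,3,2,3} = 0
G(19) = mex{0,2,3,2} = 1
G(20) = mex{1,3,2,3} = 0
G(21) = mex{0,2,3,2} = 1
G(22) = mex{1,3,2,3} = 0
Heap A: G(22) = 0.
Heap B: G(14) = 2.
Heap C: G(9) = 3.
Combined Grundy value = 0 ⊕ 2 ⊕ 3 = 1.
A winning move leaves total XOR = 0, i.e. changes one component's Grundy value g to g ⊕ X where X is the current total.
Heap A: need g' = 0⊕1 = 1. Options: 22−1→G=1, 22−7→G=3, 22−8→G=2, 22−9→G=3. Hits: 1.
Heap B: need g' = 2⊕1 = 3. Options: 14−1→G=3, 14−7→G=1, 14−8→G=0, 14−9→G=1. Hits: 1.
Heap C: need g' = 3⊕1 = 2. Options: 9−1→G=2, 9−7→G=0, 9−8→G=1, 9−9→G=0. Hits: 1.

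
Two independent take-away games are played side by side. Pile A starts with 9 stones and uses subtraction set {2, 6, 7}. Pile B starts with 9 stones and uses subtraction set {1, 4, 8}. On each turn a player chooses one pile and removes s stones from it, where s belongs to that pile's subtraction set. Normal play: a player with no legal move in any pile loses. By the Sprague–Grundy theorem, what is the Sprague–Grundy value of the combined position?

2

Pile A, S = {2, 6, 7}:
n : 0 1 2 3 4 5 6 7 8 9
G : 0 0 1 1 0 0 1 1 2 0
G_A(9) = 0.
Pile B, S = {1, 4, 8}:
G(0) = 0
G(1) = mex{0} = 1
G(2) = mex{1} = 0
G(3) = mex{0} = 1
G(4) = mex{1,0} = 2
G(5) = mex{2,1} = 0
G(6) = mex{0,0} = 1
G(7) = mex{1,1} = 0
G(8) = mex{0,2,0} = 1
G(9) = mex{1,0,1} = 2
G_B(9) = 2.
Combined Grundy value = 0 ⊕ 2 = 2.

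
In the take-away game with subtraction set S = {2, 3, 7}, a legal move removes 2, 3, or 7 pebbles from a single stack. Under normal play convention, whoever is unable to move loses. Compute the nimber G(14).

2

n :  0  1  2  3  4  5  6  7  8  9 10 11 12 13 14
G :  0  0  1  1  2  0  0  1  1  2  0  0  1  1  2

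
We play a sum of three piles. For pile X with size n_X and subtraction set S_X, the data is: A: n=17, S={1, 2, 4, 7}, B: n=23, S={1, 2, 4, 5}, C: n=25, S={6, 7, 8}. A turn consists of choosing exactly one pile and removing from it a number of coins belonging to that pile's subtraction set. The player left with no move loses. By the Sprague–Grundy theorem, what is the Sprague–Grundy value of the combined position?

Pile A, S = {1, 2, 4, 7}:
G(0) = 0
G(1) = mex{0} = 1
G(2) = mex{1,0} = 2
G(3) = mex{2,1} = 0
G(4) = mex{0,2,0} = 1
G(5) = mex{1,0,1} = 2
G(6) = mex{2,1,2} = 0
G(7) = mex{0,2,0,0} = 1
G(8) = mex{1,0,1,1} = 2
G(9) = mex{2,1,2,2} = 0
G(10) = mex{0,2,0,0} = 1
G(11) = mex{1,0,1,1} = 2
G(12) = mex{2,1,2,2} = 0
G(13) = mex{0,2,0,0} = 1
G(14) = mex{1,0,1,1} = 2
G(15) = mex{2,1,2,2} = 0
G(16) = mex{0,2,0,0} = 1
G(17) = mex{1,0,1,1} = 2
G_A(17) = 2.
Pile B, S = {1, 2, 4, 5}:
n :  0  1  2  3  4  5  6  7  8  9 10 11 12 13 14 15 16 17 18 19 20 21 22 23
G :  0  1  2  0  1  2  0  1  2  0  1  2  0  1  2  0  1  2  0  1  2  0  1  2
G_B(23) = 2.
Pile C, S = {6, 7, 8}:
n :  0  1  2  3  4  5  6  7  8  9 10 11 12 13 14 15 16 17 18 19 20 21 22 23 24 25
G :  0  0  0  0  0  0  1  1  1  1  1  1  2  2  0  0  0  0  0  0  1  1  1  1  1  1
G_C(25) = 1.
Combined Grundy value = 2 ⊕ 2 ⊕ 1 = 1.

1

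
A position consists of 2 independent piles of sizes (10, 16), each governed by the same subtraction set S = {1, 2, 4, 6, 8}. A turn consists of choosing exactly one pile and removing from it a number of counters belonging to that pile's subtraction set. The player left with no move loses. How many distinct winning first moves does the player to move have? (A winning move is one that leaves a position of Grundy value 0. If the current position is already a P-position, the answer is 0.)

All piles use S = {1, 2, 4, 6, 8}:
G(0) = 0
G(1) = mex{0} = 1
G(2) = mex{1,0} = 2
G(3) = mex{2,1} = 0
G(4) = mex{0,2,0} = 1
G(5) = mex{1,0,1} = 2
G(6) = mex{2,1,2,0} = 3
G(7) = mex{3,2,0,1} = 4
G(8) = mex{4,3,1,2,0} = 5
G(9) = mex{5,4,2,0,1} = 3
G(10) = mex{3,5,3,1,2} = 0
G(11) = mex{0,3,4,2,0} = 1
G(12) = mex{1,0,5,3,1} = 2
G(13) = mex{2,1,3,4,2} = 0
G(14) = mex{0,2,0,5,3} = 1
G(15) = mex{1,0,1,3,4} = 2
G(16) = mex{2,1,2,0,5} = 3
Pile A: G(10) = 0.
Pile B: G(16) = 3.
Combined Grundy value = 0 ⊕ 3 = 3.
A winning move leaves total XOR = 0, i.e. changes one component's Grundy value g to g ⊕ X where X is the current total.
Pile A: need g' = 0⊕3 = 3. Options: 10−1→G=3, 10−2→G=5, 10−4→G=3, 10−6→G=1, 10−8→G=2. Hits: 2.
Pile B: need g' = 3⊕3 = 0. Options: 16−1→G=2, 16−2→G=1, 16−4→G=2, 16−6→G=0, 16−8→G=5. Hits: 1.

3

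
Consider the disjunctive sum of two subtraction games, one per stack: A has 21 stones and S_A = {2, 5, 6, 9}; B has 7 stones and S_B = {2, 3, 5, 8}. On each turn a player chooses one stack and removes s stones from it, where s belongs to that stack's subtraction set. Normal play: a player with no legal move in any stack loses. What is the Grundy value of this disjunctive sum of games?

1

Stack A, S = {2, 5, 6, 9}:
G(0) = 0
G(1) = mex{} = 0
G(2) = mex{0} = 1
G(3) = mex{0} = 1
G(4) = mex{1} = 0
G(5) = mex{1,0} = 2
G(6) = mex{0,0,0} = 1
G(7) = mex{2,1,0} = 3
G(8) = mex{1,1,1} = 0
G(9) = mex{3,0,1,0} = 2
G(10) = mex{0,2,0,0} = 1
G(11) = mex{2,1,2,1} = 0
G(12) = mex{1,3,1,1} = 0
G(13) = mex{0,0,3,0} = 1
G(14) = mex{0,2,0,2} = 1
G(15) = mex{1,1,2,1} = 0
G(16) = mex{1,0,1,3} = 2
G(17) = mex{0,0,0,0} = 1
G(18) = mex{2,1,0,2} = 3
G(19) = mex{1,1,1,1} = 0
G(20) = mex{3,0,1,0} = 2
G(21) = mex{0,2,0,0} = 1
G_A(21) = 1.
Stack B, S = {2, 3, 5, 8}:
n : 0 1 2 3 4 5 6 7
G : 0 0 1 1 2 2 3 0
G_B(7) = 0.
Combined Grundy value = 1 ⊕ 0 = 1.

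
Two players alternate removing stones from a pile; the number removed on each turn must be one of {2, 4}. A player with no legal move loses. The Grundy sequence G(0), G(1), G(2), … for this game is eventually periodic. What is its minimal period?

n :  0  1  2  3  4  5  6  7  8  9 10 11 12 13 14
G :  0  0  1  1  2  2  0  0  1  1  2  2  0  0  1
G(n+6) = G(n) holds for n = 0,…,3 (a full window of length max(S) = 4), so the sequence is purely periodic with period 6.

6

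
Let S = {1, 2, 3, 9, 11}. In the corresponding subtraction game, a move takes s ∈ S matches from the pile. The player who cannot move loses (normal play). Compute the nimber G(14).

G(0) = 0
G(1) = mex{0} = 1
G(2) = mex{1,0} = 2
G(3) = mex{2,1,0} = 3
G(4) = mex{3,2,1} = 0
G(5) = mex{0,3,2} = 1
G(6) = mex{1,0,3} = 2
G(7) = mex{2,1,0} = 3
G(8) = mex{3,2,1} = 0
G(9) = mex{0,3,2,0} = 1
G(10) = mex{1,0,3,1} = 2
G(11) = mex{2,1,0,2,0} = 3
G(12) = mex{3,2,1,3,1} = 0
G(13) = mex{0,3,2,0,2} = 1
G(14) = mex{1,0,3,1,3} = 2

2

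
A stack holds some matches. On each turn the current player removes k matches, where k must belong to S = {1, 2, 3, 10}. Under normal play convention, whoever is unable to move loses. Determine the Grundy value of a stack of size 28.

n :  0  1  2  3  4  5  6  7  8  9 10 11 12 13 14 15 16 17 18 19 20 21 22 23 24 25 26 27 28
G :  0  1  2  3  0  1  2  3  0  1  2  3  0  1  2  3  0  1  2  3  0  1  2  3  0  1  2  3  0

0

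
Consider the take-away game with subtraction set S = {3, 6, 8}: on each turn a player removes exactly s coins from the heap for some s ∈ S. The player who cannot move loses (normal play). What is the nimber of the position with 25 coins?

G(0) = 0
G(1) = mex{} = 0
G(2) = mex{} = 0
G(3) = mex{0} = 1
G(4) = mex{0} = 1
G(5) = mex{0} = 1
G(6) = mex{1,0} = 2
G(7) = mex{1,0} = 2
G(8) = mex{1,0,0} = 2
G(9) = mex{2,1,0} = 3
G(10) = mex{2,1,0} = 3
G(11) = mex{2,1,1} = 0
G(12) = mex{3,2,1} = 0
G(13) = mex{3,2,1} = 0
G(14) = mex{0,2,2} = 1
G(15) = mex{0,3,2} = 1
G(16) = mex{0,3,2} = 1
G(17) = mex{1,0,3} = 2
G(18) = mex{1,0,3} = 2
G(19) = mex{1,0,0} = 2
G(20) = mex{2,1,0} = 3
G(21) = mex{2,1,0} = 3
G(22) = mex{2,1,1} = 0
G(23) = mex{3,2,1} = 0
G(24) = mex{3,2,1} = 0
G(25) = mex{0,2,2} = 1

1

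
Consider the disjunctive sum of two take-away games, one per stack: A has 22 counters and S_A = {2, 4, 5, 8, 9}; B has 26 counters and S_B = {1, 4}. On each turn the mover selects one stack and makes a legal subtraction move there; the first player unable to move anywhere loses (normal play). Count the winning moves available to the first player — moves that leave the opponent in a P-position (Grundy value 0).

0

Stack A, S = {2, 4, 5, 8, 9}:
n :  0  1  2  3  4  5  6  7  8  9 10 11 12 13 14 15 16 17 18 19 20 21 22
G :  0  0  1  1  2  2  3  0  4  1  5  2  3  0  0  1  1  2  2  3  0  4  1
G_A(22) = 1.
Stack B, S = {1, 4}:
G(0) = 0
G(1) = mex{0} = 1
G(2) = mex{1} = 0
G(3) = mex{0} = 1
G(4) = mex{1,0} = 2
G(5) = mex{2,1} = 0
G(6) = mex{0,0} = 1
G(7) = mex{1,1} = 0
G(8) = mex{0,2} = 1
G(9) = mex{1,0} = 2
G(10) = mex{2,1} = 0
G(11) = mex{0,0} = 1
G(12) = mex{1,1} = 0
G(13) = mex{0,2} = 1
G(14) = mex{1,0} = 2
G(15) = mex{2,1} = 0
G(16) = mex{0,0} = 1
G(17) = mex{1,1} = 0
G(18) = mex{0,2} = 1
G(19) = mex{1,0} = 2
G(20) = mex{2,1} = 0
G(21) = mex{0,0} = 1
G(22) = mex{1,1} = 0
G(23) = mex{0,2} = 1
G(24) = mex{1,0} = 2
G(25) = mex{2,1} = 0
G(26) = mex{0,0} = 1
G_B(26) = 1.
Combined Grundy value = 1 ⊕ 1 = 0.
A winning move leaves total XOR = 0, i.e. changes one component's Grundy value g to g ⊕ X where X is the current total.
Stack A: target g' = 1⊕0 = 1, but every legal move changes the Grundy value (mex property), so 0 moves.
Stack B: target g' = 1⊕0 = 1, but every legal move changes the Grundy value (mex property), so 0 moves.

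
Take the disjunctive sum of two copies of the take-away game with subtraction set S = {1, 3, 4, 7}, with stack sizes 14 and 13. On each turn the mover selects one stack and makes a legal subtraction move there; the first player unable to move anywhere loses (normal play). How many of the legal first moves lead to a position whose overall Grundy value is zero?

All stacks use S = {1, 3, 4, 7}:
n :  0  1  2  3  4  5  6  7  8  9 10 11 12 13 14
G :  0  1  0  1  2  3  2  3  0  1  0  1  2  3  2
Stack A: G(14) = 2.
Stack B: G(13) = 3.
Combined Grundy value = 2 ⊕ 3 = 1.
A winning move leaves total XOR = 0, i.e. changes one component's Grundy value g to g ⊕ X where X is the current total.
Stack A: need g' = 2⊕1 = 3. Options: 14−1→G=3, 14−3→G=1, 14−4→G=0, 14−7→G=3. Hits: 2.
Stack B: need g' = 3⊕1 = 2. Options: 13−1→G=2, 13−3→G=0, 13−4→G=1, 13−7→G=2. Hits: 2.

4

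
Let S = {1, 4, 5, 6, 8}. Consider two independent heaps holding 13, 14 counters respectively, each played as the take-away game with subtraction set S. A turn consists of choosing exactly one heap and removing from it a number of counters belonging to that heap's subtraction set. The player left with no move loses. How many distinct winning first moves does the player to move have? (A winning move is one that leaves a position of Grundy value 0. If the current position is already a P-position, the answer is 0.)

4

All heaps use S = {1, 4, 5, 6, 8}:
G(0) = 0
G(1) = mex{0} = 1
G(2) = mex{1} = 0
G(3) = mex{0} = 1
G(4) = mex{1,0} = 2
G(5) = mex{2,1,0} = 3
G(6) = mex{3,0,1,0} = 2
G(7) = mex{2,1,0,1} = 3
G(8) = mex{3,2,1,0,0} = 4
G(9) = mex{4,3,2,1,1} = 0
G(10) = mex{0,2,3,2,0} = 1
G(11) = mex{1,3,2,3,1} = 0
G(12) = mex{0,4,3,2,2} = 1
G(13) = mex{1,0,4,3,3} = 2
G(14) = mex{2,1,0,4,2} = 3
Heap A: G(13) = 2.
Heap B: G(14) = 3.
Combined Grundy value = 2 ⊕ 3 = 1.
A winning move leaves total XOR = 0, i.e. changes one component's Grundy value g to g ⊕ X where X is the current total.
Heap A: need g' = 2⊕1 = 3. Options: 13−1→G=1, 13−4→G=0, 13−5→G=4, 13−6→G=3, 13−8→G=3. Hits: 2.
Heap B: need g' = 3⊕1 = 2. Options: 14−1→G=2, 14−4→G=1, 14−5→G=0, 14−6→G=4, 14−8→G=2. Hits: 2.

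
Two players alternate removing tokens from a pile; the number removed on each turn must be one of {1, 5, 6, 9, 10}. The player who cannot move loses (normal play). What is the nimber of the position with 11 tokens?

3

n :  0  1  2  3  4  5  6  7  8  9 10 11
G :  0  1  0  1  0  1  2  3  2  3  2  3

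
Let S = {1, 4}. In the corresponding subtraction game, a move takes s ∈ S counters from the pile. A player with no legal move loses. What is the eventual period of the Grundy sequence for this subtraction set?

G(0) = 0
G(1) = mex{0} = 1
G(2) = mex{1} = 0
G(3) = mex{0} = 1
G(4) = mex{1,0} = 2
G(5) = mex{2,1} = 0
G(6) = mex{0,0} = 1
G(7) = mex{1,1} = 0
G(8) = mex{0,2} = 1
G(9) = mex{1,0} = 2
G(10) = mex{2,1} = 0
G(11) = mex{0,0} = 1
G(12) = mex{1,1} = 0
G(13) = mex{0,2} = 1
G(14) = mex{1,0} = 2
G(n+5) = G(n) holds for n = 0,…,3 (a full window of length max(S) = 4), so the sequence is purely periodic with period 5.

5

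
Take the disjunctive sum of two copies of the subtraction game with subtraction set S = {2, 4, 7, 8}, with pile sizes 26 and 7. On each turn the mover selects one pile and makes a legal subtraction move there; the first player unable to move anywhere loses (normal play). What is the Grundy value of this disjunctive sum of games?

1

All piles use S = {2, 4, 7, 8}:
G(0) = 0
G(1) = mex{} = 0
G(2) = mex{0} = 1
G(3) = mex{0} = 1
G(4) = mex{1,0} = 2
G(5) = mex{1,0} = 2
G(6) = mex{2,1} = 0
G(7) = mex{2,1,0} = 3
G(8) = mex{0,2,0,0} = 1
G(9) = mex{3,2,1,0} = 4
G(10) = mex{1,0,1,1} = 2
G(11) = mex{4,3,2,1} = 0
G(12) = mex{2,1,2,2} = 0
G(13) = mex{0,4,0,2} = 1
G(14) = mex{0,2,3,0} = 1
G(15) = mex{1,0,1,3} = 2
G(16) = mex{1,0,4,1} = 2
G(17) = mex{2,1,2,4} = 0
G(18) = mex{2,1,0,2} = 3
G(19) = mex{0,2,0,0} = 1
G(20) = mex{3,2,1,0} = 4
G(21) = mex{1,0,1,1} = 2
G(22) = mex{4,3,2,1} = 0
G(23) = mex{2,1,2,2} = 0
G(24) = mex{0,4,0,2} = 1
G(25) = mex{0,2,3,0} = 1
G(26) = mex{1,0,1,3} = 2
Pile A: G(26) = 2.
Pile B: G(7) = 3.
Combined Grundy value = 2 ⊕ 3 = 1.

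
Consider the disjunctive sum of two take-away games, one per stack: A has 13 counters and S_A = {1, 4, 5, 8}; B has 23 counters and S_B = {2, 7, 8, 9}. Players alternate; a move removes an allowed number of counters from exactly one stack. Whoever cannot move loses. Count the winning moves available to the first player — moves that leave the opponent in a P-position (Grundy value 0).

Stack A, S = {1, 4, 5, 8}:
n :  0  1  2  3  4  5  6  7  8  9 10 11 12 13
G :  0  1  0  1  2  3  2  3  4  0  1  0  1  2
G_A(13) = 2.
Stack B, S = {2, 7, 8, 9}:
n :  0  1  2  3  4  5  6  7  8  9 10 11 12 13 14 15 16 17 18 19 20 21 22 23
G :  0  0  1  1  0  0  1  1  2  2  3  3  2  2  3  0  0  1  1  0  0  1  1  2
G_B(23) = 2.
Combined Grundy value = 2 ⊕ 2 = 0.
A winning move leaves total XOR = 0, i.e. changes one component's Grundy value g to g ⊕ X where X is the current total.
Stack A: target g' = 2⊕0 = 2, but every legal move changes the Grundy value (mex property), so 0 moves.
Stack B: target g' = 2⊕0 = 2, but every legal move changes the Grundy value (mex property), so 0 moves.

0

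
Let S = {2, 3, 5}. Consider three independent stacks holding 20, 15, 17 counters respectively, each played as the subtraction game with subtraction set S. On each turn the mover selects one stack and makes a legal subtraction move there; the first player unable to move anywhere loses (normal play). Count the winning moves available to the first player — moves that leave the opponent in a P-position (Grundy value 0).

All stacks use S = {2, 3, 5}:
n :  0  1  2  3  4  5  6  7  8  9 10 11 12 13 14 15 16 17 18 19 20
G :  0  0  1  1  2  2  3  0  0  1  1  2  2  3  0  0  1  1  2  2  3
Stack A: G(20) = 3.
Stack B: G(15) = 0.
Stack C: G(17) = 1.
Combined Grundy value = 3 ⊕ 0 ⊕ 1 = 2.
A winning move leaves total XOR = 0, i.e. changes one component's Grundy value g to g ⊕ X where X is the current total.
Stack A: need g' = 3⊕2 = 1. Options: 20−2→G=2, 20−3→G=1, 20−5→G=0. Hits: 1.
Stack B: need g' = 0⊕2 = 2. Options: 15−2→G=3, 15−3→G=2, 15−5→G=1. Hits: 1.
Stack C: need g' = 1⊕2 = 3. Options: 17−2→G=0, 17−3→G=0, 17−5→G=2. Hits: 0.

2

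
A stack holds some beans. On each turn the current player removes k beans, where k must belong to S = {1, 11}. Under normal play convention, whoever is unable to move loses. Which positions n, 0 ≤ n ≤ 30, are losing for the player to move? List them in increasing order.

n :  0  1  2  3  4  5  6  7  8  9 10 11 12 13 14 15 16 17 18 19 20 21 22 23 24 25 26 27 28 29 30
G :  0  1  0  1  0  1  0  1  0  1  0  1  0  1  0  1  0  1  0  1  0  1  0  1  0  1  0  1  0  1  0
P-positions are exactly the n with G(n) = 0.

0, 2, 4, 6, 8, 10, 12, 14, 16, 18, 20, 22, 24, 26, 28, 30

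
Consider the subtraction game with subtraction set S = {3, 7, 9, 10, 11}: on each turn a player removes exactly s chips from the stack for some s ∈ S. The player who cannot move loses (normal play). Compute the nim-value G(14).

G(0) = 0
G(1) = mex{} = 0
G(2) = mex{} = 0
G(3) = mex{0} = 1
G(4) = mex{0} = 1
G(5) = mex{0} = 1
G(6) = mex{1} = 0
G(7) = mex{1,0} = 2
G(8) = mex{1,0} = 2
G(9) = mex{0,0,0} = 1
G(10) = mex{2,1,0,0} = 3
G(11) = mex{2,1,0,0,0} = 3
G(12) = mex{1,1,1,0,0} = 2
G(13) = mex{3,0,1,1,0} = 2
G(14) = mex{3,2,1,1,1} = 0

0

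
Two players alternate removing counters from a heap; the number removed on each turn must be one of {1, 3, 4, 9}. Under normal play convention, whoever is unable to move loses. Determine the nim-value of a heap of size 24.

0

n :  0  1  2  3  4  5  6  7  8  9 10 11 12 13 14 15 16 17 18 19 20 21 22 23 24
G :  0  1  0  1  2  3  2  0  1  4  3  2  0  1  0  1  2  3  2  0  1  4  3  2  0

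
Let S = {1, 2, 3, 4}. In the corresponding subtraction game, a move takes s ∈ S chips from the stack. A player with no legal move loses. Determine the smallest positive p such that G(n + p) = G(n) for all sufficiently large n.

5

G(0) = 0
G(1) = mex{0} = 1
G(2) = mex{1,0} = 2
G(3) = mex{2,1,0} = 3
G(4) = mex{3,2,1,0} = 4
G(5) = mex{4,3,2,1} = 0
G(6) = mex{0,4,3,2} = 1
G(7) = mex{1,0,4,3} = 2
G(8) = mex{2,1,0,4} = 3
G(9) = mex{3,2,1,0} = 4
G(10) = mex{4,3,2,1} = 0
G(11) = mex{0,4,3,2} = 1
G(12) = mex{1,0,4,3} = 2
G(13) = mex{2,1,0,4} = 3
G(14) = mex{3,2,1,0} = 4
G(n+5) = G(n) holds for n = 0,…,3 (a full window of length max(S) = 4), so the sequence is purely periodic with period 5.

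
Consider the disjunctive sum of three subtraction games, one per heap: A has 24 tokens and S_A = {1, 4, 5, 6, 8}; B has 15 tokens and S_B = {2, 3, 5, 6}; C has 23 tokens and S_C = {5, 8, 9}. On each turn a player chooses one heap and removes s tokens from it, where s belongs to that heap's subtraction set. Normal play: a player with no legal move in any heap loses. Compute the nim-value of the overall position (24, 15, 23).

0

Heap A, S = {1, 4, 5, 6, 8}:
n :  0  1  2  3  4  5  6  7  8  9 10 11 12 13 14 15 16 17 18 19 20 21 22 23 24
G :  0  1  0  1  2  3  2  3  4  0  1  0  1  2  3  2  3  4  0  1  0  1  2  3  2
G_A(24) = 2.
Heap B, S = {2, 3, 5, 6}:
G(0) = 0
G(1) = mex{} = 0
G(2) = mex{0} = 1
G(3) = mex{0,0} = 1
G(4) = mex{1,0} = 2
G(5) = mex{1,1,0} = 2
G(6) = mex{2,1,0,0} = 3
G(7) = mex{2,2,1,0} = 3
G(8) = mex{3,2,1,1} = 0
G(9) = mex{3,3,2,1} = 0
G(10) = mex{0,3,2,2} = 1
G(11) = mex{0,0,3,2} = 1
G(12) = mex{1,0,3,3} = 2
G(13) = mex{1,1,0,3} = 2
G(14) = mex{2,1,0,0} = 3
G(15) = mex{2,2,1,0} = 3
G_B(15) = 3.
Heap C, S = {5, 8, 9}:
G(0) = 0
G(1) = mex{} = 0
G(2) = mex{} = 0
G(3) = mex{} = 0
G(4) = mex{} = 0
G(5) = mex{0} = 1
G(6) = mex{0} = 1
G(7) = mex{0} = 1
G(8) = mex{0,0} = 1
G(9) = mex{0,0,0} = 1
G(10) = mex{1,0,0} = 2
G(11) = mex{1,0,0} = 2
G(12) = mex{1,0,0} = 2
G(13) = mex{1,1,0} = 2
G(14) = mex{1,1,1} = 0
G(15) = mex{2,1,1} = 0
G(16) = mex{2,1,1} = 0
G(17) = mex{2,1,1} = 0
G(18) = mex{2,2,1} = 0
G(19) = mex{0,2,2} = 1
G(20) = mex{0,2,2} = 1
G(21) = mex{0,2,2} = 1
G(22) = mex{0,0,2} = 1
G(23) = mex{0,0,0} = 1
G_C(23) = 1.
Combined Grundy value = 2 ⊕ 3 ⊕ 1 = 0.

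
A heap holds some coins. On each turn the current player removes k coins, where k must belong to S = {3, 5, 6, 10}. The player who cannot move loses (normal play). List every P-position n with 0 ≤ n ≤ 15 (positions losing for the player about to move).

n :  0  1  2  3  4  5  6  7  8  9 10 11 12 13 14 15
G :  0  0  0  1  1  1  2  2  2  0  3  3  1  0  4  2
P-positions are exactly the n with G(n) = 0.

0, 1, 2, 9, 13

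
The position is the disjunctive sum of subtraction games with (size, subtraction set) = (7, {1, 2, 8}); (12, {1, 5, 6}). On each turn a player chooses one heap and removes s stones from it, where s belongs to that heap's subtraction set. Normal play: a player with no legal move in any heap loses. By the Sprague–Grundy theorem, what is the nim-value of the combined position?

Heap A, S = {1, 2, 8}:
n : 0 1 2 3 4 5 6 7
G : 0 1 2 0 1 2 0 1
G_A(7) = 1.
Heap B, S = {1, 5, 6}:
n :  0  1  2  3  4  5  6  7  8  9 10 11 12
G :  0  1  0  1  0  1  2  3  2  3  2  0  1
G_B(12) = 1.
Combined Grundy value = 1 ⊕ 1 = 0.

0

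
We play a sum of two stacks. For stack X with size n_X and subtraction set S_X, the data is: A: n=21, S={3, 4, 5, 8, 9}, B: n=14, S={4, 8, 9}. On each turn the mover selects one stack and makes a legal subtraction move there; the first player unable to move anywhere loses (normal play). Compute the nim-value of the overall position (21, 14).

3

Stack A, S = {3, 4, 5, 8, 9}:
G(0) = 0
G(1) = mex{} = 0
G(2) = mex{} = 0
G(3) = mex{0} = 1
G(4) = mex{0,0} = 1
G(5) = mex{0,0,0} = 1
G(6) = mex{1,0,0} = 2
G(7) = mex{1,1,0} = 2
G(8) = mex{1,1,1,0} = 2
G(9) = mex{2,1,1,0,0} = 3
G(10) = mex{2,2,1,0,0} = 3
G(11) = mex{2,2,2,1,0} = 3
G(12) = mex{3,2,2,1,1} = 0
G(13) = mex{3,3,2,1,1} = 0
G(14) = mex{3,3,3,2,1} = 0
G(15) = mex{0,3,3,2,2} = 1
G(16) = mex{0,0,3,2,2} = 1
G(17) = mex{0,0,0,3,2} = 1
G(18) = mex{1,0,0,3,3} = 2
G(19) = mex{1,1,0,3,3} = 2
G(20) = mex{1,1,1,0,3} = 2
G(21) = mex{2,1,1,0,0} = 3
G_A(21) = 3.
Stack B, S = {4, 8, 9}:
G(0) = 0
G(1) = mex{} = 0
G(2) = mex{} = 0
G(3) = mex{} = 0
G(4) = mex{0} = 1
G(5) = mex{0} = 1
G(6) = mex{0} = 1
G(7) = mex{0} = 1
G(8) = mex{1,0} = 2
G(9) = mex{1,0,0} = 2
G(10) = mex{1,0,0} = 2
G(11) = mex{1,0,0} = 2
G(12) = mex{2,1,0} = 3
G(13) = mex{2,1,1} = 0
G(14) = mex{2,1,1} = 0
G_B(14) = 0.
Combined Grundy value = 3 ⊕ 0 = 3.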